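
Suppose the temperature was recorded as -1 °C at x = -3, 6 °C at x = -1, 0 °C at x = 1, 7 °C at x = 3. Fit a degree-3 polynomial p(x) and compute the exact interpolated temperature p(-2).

23/4

Evaluate each Lagrange basis at x = -2:
L_0(-2) = (-1)·(-3)·(-5)/[(-2)·(-4)·(-6)] = 5/16
L_1(-2) = (1)·(-3)·(-5)/[(2)·(-2)·(-4)] = 15/16
L_2(-2) = (1)·(-1)·(-5)/[(4)·(2)·(-2)] = -5/16
L_3(-2) = (1)·(-1)·(-3)/[(6)·(4)·(2)] = 1/16
Sum: (-1)·(5/16) + 6·(15/16) + 0 + 7·(1/16) = 23/4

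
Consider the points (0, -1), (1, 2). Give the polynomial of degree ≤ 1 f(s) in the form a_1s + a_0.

L_0(s) = (s - 1) / [-1] = -s + 1
L_1(s) = s / [1] = s
f(s) = (-1)·L_0 + 2·L_1
  (-1)·L_0(s) = s - 1
  2·L_1(s) = 2s
Adding term by term: 3s - 1

f(s) = 3s - 1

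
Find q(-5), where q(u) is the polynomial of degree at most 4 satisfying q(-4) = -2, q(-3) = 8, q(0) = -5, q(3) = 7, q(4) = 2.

-270/7

Using Newton's divided-difference form:
q[-4,-3] = (8 - (-2)) / (-3 - (-4)) = 10
q[-3,0] = (-5 - 8) / (0 - (-3)) = -13/3
q[0,3] = (7 - (-5)) / (3 - 0) = 4
q[3,4] = (2 - 7) / (4 - 3) = -5
q[-4,-3,0] = (-13/3 - 10) / (0 - (-4)) = -43/12
q[-3,0,3] = (4 - (-13/3)) / (3 - (-3)) = 25/18
q[0,3,4] = (-5 - 4) / (4 - 0) = -9/4
q[-4,-3,0,3] = (25/18 - (-43/12)) / (3 - (-4)) = 179/252
q[-3,0,3,4] = (-9/4 - 25/18) / (4 - (-3)) = -131/252
q[-4,-3,0,3,4] = (-131/252 - 179/252) / (4 - (-4)) = -155/1008
q(-5) = -2 + 10·(-1) + (-43/12)·(-1)·(-2) + (179/252)·(-1)·(-2)·(-5) + (-155/1008)·(-1)·(-2)·(-5)·(-8) = -270/7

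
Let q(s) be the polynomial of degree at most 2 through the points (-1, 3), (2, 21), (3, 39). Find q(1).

Using Newton's divided-difference form:
q[-1,2] = (21 - 3) / (2 - (-1)) = 6
q[2,3] = (39 - 21) / (3 - 2) = 18
q[-1,2,3] = (18 - 6) / (3 - (-1)) = 3
q(1) = 3 + 6·(2) + 3·(2)·(-1) = 9

9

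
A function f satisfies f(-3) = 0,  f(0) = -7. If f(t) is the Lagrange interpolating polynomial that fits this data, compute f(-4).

L_0(-4) = (-4)/[(-3)] = 4/3
L_1(-4) = (-1)/[(3)] = -1/3
Sum: 0 + (-7)·(-1/3) = 7/3

7/3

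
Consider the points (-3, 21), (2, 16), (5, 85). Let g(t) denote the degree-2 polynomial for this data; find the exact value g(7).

161

Using Newton's divided-difference form:
g[-3,2] = (16 - 21) / (2 - (-3)) = -1
g[2,5] = (85 - 16) / (5 - 2) = 23
g[-3,2,5] = (23 - (-1)) / (5 - (-3)) = 3
g(7) = 21 + (-1)·(10) + 3·(10)·(5) = 161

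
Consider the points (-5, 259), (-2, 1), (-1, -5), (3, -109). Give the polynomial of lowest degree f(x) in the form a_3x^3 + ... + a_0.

f(x) = -3x^3 - 4x^2 + 3x - 1

L_0(x) = (x + 2)(x + 1)(x - 3) / [-96] = -(1/96)x^3 + (7/96)x + 1/16
L_1(x) = (x + 5)(x + 1)(x - 3) / [15] = (1/15)x^3 + (1/5)x^2 - (13/15)x - 1
L_2(x) = (x + 5)(x + 2)(x - 3) / [-16] = -(1/16)x^3 - (1/4)x^2 + (11/16)x + 15/8
L_3(x) = (x + 5)(x + 2)(x + 1) / [160] = (1/160)x^3 + (1/20)x^2 + (17/160)x + 1/16
f(x) = 259·L_0 + 1·L_1 + (-5)·L_2 + (-109)·L_3
  259·L_0(x) = -(259/96)x^3 + (1813/96)x + 259/16
  1·L_1(x) = (1/15)x^3 + (1/5)x^2 - (13/15)x - 1
  (-5)·L_2(x) = (5/16)x^3 + (5/4)x^2 - (55/16)x - 75/8
  (-109)·L_3(x) = -(109/160)x^3 - (109/20)x^2 - (1853/160)x - 109/16
Adding term by term: -3x^3 - 4x^2 + 3x - 1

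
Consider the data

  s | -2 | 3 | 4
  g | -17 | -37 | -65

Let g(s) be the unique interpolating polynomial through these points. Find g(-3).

-37

Evaluate each Lagrange basis at s = -3:
L_0(-3) = (-6)·(-7)/[(-5)·(-6)] = 7/5
L_1(-3) = (-1)·(-7)/[(5)·(-1)] = -7/5
L_2(-3) = (-1)·(-6)/[(6)·(1)] = 1
Sum: (-17)·(7/5) + (-37)·(-7/5) + (-65)·(1) = -37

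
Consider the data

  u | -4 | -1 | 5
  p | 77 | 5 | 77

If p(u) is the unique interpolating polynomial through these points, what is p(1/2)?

-4

Using Newton's divided-difference form:
p[-4,-1] = (5 - 77) / (-1 - (-4)) = -24
p[-1,5] = (77 - 5) / (5 - (-1)) = 12
p[-4,-1,5] = (12 - (-24)) / (5 - (-4)) = 4
p(1/2) = 77 + (-24)·(9/2) + 4·(9/2)·(3/2) = -4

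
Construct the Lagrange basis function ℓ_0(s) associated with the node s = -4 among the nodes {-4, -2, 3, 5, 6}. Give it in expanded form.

ℓ_0(s) = (s + 2)(s - 3)(s - 5)(s - 6) / [(-2)·(-7)·(-9)·(-10)]
       = (s^4 - 12s^3 + 35s^2 + 36s - 180) / (1260)

ℓ_0(s) = (1/1260)s^4 - (1/105)s^3 + (1/36)s^2 + (1/35)s - 1/7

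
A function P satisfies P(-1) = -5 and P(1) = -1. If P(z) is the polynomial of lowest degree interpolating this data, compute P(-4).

Evaluate each Lagrange basis at z = -4:
L_0(-4) = (-5)/[(-2)] = 5/2
L_1(-4) = (-3)/[(2)] = -3/2
Sum: (-5)·(5/2) + (-1)·(-3/2) = -11

-11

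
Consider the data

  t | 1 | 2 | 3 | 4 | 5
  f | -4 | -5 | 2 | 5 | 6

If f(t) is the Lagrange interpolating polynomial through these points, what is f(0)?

31

Evaluate each Lagrange basis at t = 0:
L_0(0) = (-2)·(-3)·(-4)·(-5)/[(-1)·(-2)·(-3)·(-4)] = 5
L_1(0) = (-1)·(-3)·(-4)·(-5)/[(1)·(-1)·(-2)·(-3)] = -10
L_2(0) = (-1)·(-2)·(-4)·(-5)/[(2)·(1)·(-1)·(-2)] = 10
L_3(0) = (-1)·(-2)·(-3)·(-5)/[(3)·(2)·(1)·(-1)] = -5
L_4(0) = (-1)·(-2)·(-3)·(-4)/[(4)·(3)·(2)·(1)] = 1
Sum: (-4)·(5) + (-5)·(-10) + 2·(10) + 5·(-5) + 6·(1) = 31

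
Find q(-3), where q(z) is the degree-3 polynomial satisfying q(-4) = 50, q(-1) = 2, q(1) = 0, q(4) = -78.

20

Evaluate each Lagrange basis at z = -3:
L_0(-3) = (-2)·(-4)·(-7)/[(-3)·(-5)·(-8)] = 7/15
L_1(-3) = (1)·(-4)·(-7)/[(3)·(-2)·(-5)] = 14/15
L_2(-3) = (1)·(-2)·(-7)/[(5)·(2)·(-3)] = -7/15
L_3(-3) = (1)·(-2)·(-4)/[(8)·(5)·(3)] = 1/15
Sum: 50·(7/15) + 2·(14/15) + 0 + (-78)·(1/15) = 20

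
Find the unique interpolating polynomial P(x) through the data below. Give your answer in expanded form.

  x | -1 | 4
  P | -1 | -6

P(x) = -x - 2

L_0(x) = (x - 4) / [-5] = -(1/5)x + 4/5
L_1(x) = (x + 1) / [5] = (1/5)x + 1/5
P(x) = (-1)·L_0 + (-6)·L_1
  (-1)·L_0(x) = (1/5)x - 4/5
  (-6)·L_1(x) = -(6/5)x - 6/5
Adding term by term: -x - 2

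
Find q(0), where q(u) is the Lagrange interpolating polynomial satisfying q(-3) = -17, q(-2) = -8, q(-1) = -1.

4

Evaluate each Lagrange basis at u = 0:
L_0(0) = (2)·(1)/[(-1)·(-2)] = 1
L_1(0) = (3)·(1)/[(1)·(-1)] = -3
L_2(0) = (3)·(2)/[(2)·(1)] = 3
Sum: (-17)·(1) + (-8)·(-3) + (-1)·(3) = 4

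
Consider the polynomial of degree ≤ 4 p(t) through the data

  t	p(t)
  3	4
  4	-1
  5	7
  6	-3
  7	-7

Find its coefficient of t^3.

Build the Lagrange basis polynomials:
L_0(t) = (t - 4)(t - 5)(t - 6)(t - 7) / [24] = (1/24)t^4 - (11/12)t^3 + (179/24)t^2 - (319/12)t + 35
L_1(t) = (t - 3)(t - 5)(t - 6)(t - 7) / [-6] = -(1/6)t^4 + (7/2)t^3 - (161/6)t^2 + (177/2)t - 105
L_2(t) = (t - 3)(t - 4)(t - 6)(t - 7) / [4] = (1/4)t^4 - 5t^3 + (145/4)t^2 - (225/2)t + 126
L_3(t) = (t - 3)(t - 4)(t - 5)(t - 7) / [-6] = -(1/6)t^4 + (19/6)t^3 - (131/6)t^2 + (389/6)t - 70
L_4(t) = (t - 3)(t - 4)(t - 5)(t - 6) / [24] = (1/24)t^4 - (3/4)t^3 + (119/24)t^2 - (57/4)t + 15
p(t) = 4·L_0 + (-1)·L_1 + 7·L_2 + (-3)·L_3 + (-7)·L_4
Only the coefficient of t^3 is needed; take it from each L_i and combine:
4·(-11/12) + (-1)·(7/2) + 7·(-5) + (-3)·(19/6) + (-7)·(-3/4) = -557/12

-557/12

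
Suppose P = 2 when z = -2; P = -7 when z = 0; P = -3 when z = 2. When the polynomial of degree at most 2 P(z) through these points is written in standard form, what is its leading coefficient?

13/8

Build the Lagrange basis polynomials:
L_0(z) = z(z - 2) / [8] = (1/8)z^2 - (1/4)z
L_1(z) = (z + 2)(z - 2) / [-4] = -(1/4)z^2 + 1
L_2(z) = (z + 2)z / [8] = (1/8)z^2 + (1/4)z
P(z) = 2·L_0 + (-7)·L_1 + (-3)·L_2
Only the coefficient of z^2 is needed; take it from each L_i and combine:
2·(1/8) + (-7)·(-1/4) + (-3)·(1/8) = 13/8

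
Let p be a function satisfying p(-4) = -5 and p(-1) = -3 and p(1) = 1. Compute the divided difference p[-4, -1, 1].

p[-4,-1] = (-3 - (-5)) / (-1 - (-4)) = 2/3
p[-1,1] = (1 - (-3)) / (1 - (-1)) = 2
p[-4,-1,1] = (2 - 2/3) / (1 - (-4)) = 4/15

4/15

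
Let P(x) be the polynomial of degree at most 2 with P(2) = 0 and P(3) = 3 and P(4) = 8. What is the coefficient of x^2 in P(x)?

Build the Lagrange basis polynomials:
L_0(x) = (x - 3)(x - 4) / [2] = (1/2)x^2 - (7/2)x + 6
L_1(x) = (x - 2)(x - 4) / [-1] = -x^2 + 6x - 8
L_2(x) = (x - 2)(x - 3) / [2] = (1/2)x^2 - (5/2)x + 3
P(x) = 0·L_0 + 3·L_1 + 8·L_2
Only the coefficient of x^2 is needed; take it from each L_i and combine:
0·(1/2) + 3·(-1) + 8·(1/2) = 1

1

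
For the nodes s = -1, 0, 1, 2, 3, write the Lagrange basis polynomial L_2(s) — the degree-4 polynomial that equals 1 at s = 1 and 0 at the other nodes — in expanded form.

L_2(s) = (1/4)s^4 - s^3 + (1/4)s^2 + (3/2)s

L_2(s) = (s + 1)s(s - 2)(s - 3) / [(2)·(1)·(-1)·(-2)]
       = (s^4 - 4s^3 + s^2 + 6s) / (4)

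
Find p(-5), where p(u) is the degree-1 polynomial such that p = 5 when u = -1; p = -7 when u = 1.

29

Evaluate each Lagrange basis at u = -5:
L_0(-5) = (-6)/[(-2)] = 3
L_1(-5) = (-4)/[(2)] = -2
Sum: 5·(3) + (-7)·(-2) = 29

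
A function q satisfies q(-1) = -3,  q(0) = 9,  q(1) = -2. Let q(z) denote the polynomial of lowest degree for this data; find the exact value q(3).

Evaluate each Lagrange basis at z = 3:
L_0(3) = (3)·(2)/[(-1)·(-2)] = 3
L_1(3) = (4)·(2)/[(1)·(-1)] = -8
L_2(3) = (4)·(3)/[(2)·(1)] = 6
Sum: (-3)·(3) + 9·(-8) + (-2)·(6) = -93

-93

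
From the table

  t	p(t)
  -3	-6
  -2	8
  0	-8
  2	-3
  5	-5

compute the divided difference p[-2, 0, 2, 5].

-391/840

p[-2,0] = (-8 - 8) / (0 - (-2)) = -8
p[0,2] = (-3 - (-8)) / (2 - 0) = 5/2
p[2,5] = (-5 - (-3)) / (5 - 2) = -2/3
p[-2,0,2] = (5/2 - (-8)) / (2 - (-2)) = 21/8
p[0,2,5] = (-2/3 - 5/2) / (5 - 0) = -19/30
p[-2,0,2,5] = (-19/30 - 21/8) / (5 - (-2)) = -391/840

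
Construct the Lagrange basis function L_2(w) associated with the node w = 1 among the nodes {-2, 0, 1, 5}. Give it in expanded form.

L_2(w) = -(1/12)w^3 + (1/4)w^2 + (5/6)w

L_2(w) = (w + 2)w(w - 5) / [(3)·(1)·(-4)]
       = (w^3 - 3w^2 - 10w) / (-12)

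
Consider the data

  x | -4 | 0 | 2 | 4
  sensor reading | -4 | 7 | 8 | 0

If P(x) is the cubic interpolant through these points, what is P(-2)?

3/2

Evaluate each Lagrange basis at x = -2:
L_0(-2) = (-2)·(-4)·(-6)/[(-4)·(-6)·(-8)] = 1/4
L_1(-2) = (2)·(-4)·(-6)/[(4)·(-2)·(-4)] = 3/2
L_2(-2) = (2)·(-2)·(-6)/[(6)·(2)·(-2)] = -1
L_3(-2) = (2)·(-2)·(-4)/[(8)·(4)·(2)] = 1/4
Sum: (-4)·(1/4) + 7·(3/2) + 8·(-1) + 0 = 3/2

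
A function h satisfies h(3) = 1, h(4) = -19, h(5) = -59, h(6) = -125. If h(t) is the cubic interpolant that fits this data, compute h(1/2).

23/8

L_0(1/2) = (-7/2)·(-9/2)·(-11/2)/[(-1)·(-2)·(-3)] = 231/16
L_1(1/2) = (-5/2)·(-9/2)·(-11/2)/[(1)·(-1)·(-2)] = -495/16
L_2(1/2) = (-5/2)·(-7/2)·(-11/2)/[(2)·(1)·(-1)] = 385/16
L_3(1/2) = (-5/2)·(-7/2)·(-9/2)/[(3)·(2)·(1)] = -105/16
Sum: 1·(231/16) + (-19)·(-495/16) + (-59)·(385/16) + (-125)·(-105/16) = 23/8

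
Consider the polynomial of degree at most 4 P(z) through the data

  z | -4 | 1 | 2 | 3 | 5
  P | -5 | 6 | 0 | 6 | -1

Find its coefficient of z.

-100333/3780

L_0(z) = (z - 1)(z - 2)(z - 3)(z - 5) / [1890] = (1/1890)z^4 - (11/1890)z^3 + (41/1890)z^2 - (61/1890)z + 1/63
L_1(z) = (z + 4)(z - 2)(z - 3)(z - 5) / [-40] = -(1/40)z^4 + (3/20)z^3 + (9/40)z^2 - (47/20)z + 3
L_2(z) = (z + 4)(z - 1)(z - 3)(z - 5) / [18] = (1/18)z^4 - (5/18)z^3 - (13/18)z^2 + (77/18)z - 10/3
L_3(z) = (z + 4)(z - 1)(z - 2)(z - 5) / [-28] = -(1/28)z^4 + (1/7)z^3 + (15/28)z^2 - (29/14)z + 10/7
L_4(z) = (z + 4)(z - 1)(z - 2)(z - 3) / [216] = (1/216)z^4 - (1/108)z^3 - (13/216)z^2 + (19/108)z - 1/9
P(z) = (-5)·L_0 + 6·L_1 + 0·L_2 + 6·L_3 + (-1)·L_4
Only the coefficient of z is needed; take it from each L_i and combine:
(-5)·(-61/1890) + 6·(-47/20) + 0·(77/18) + 6·(-29/14) + (-1)·(19/108) = -100333/3780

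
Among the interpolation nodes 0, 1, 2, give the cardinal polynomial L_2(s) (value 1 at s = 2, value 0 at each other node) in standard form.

L_2(s) = (1/2)s^2 - (1/2)s

L_2(s) = s(s - 1) / [(2)·(1)]
       = (s^2 - s) / (2)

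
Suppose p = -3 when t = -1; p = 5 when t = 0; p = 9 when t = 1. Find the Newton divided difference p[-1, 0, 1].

p[-1,0] = (5 - (-3)) / (0 - (-1)) = 8
p[0,1] = (9 - 5) / (1 - 0) = 4
p[-1,0,1] = (4 - 8) / (1 - (-1)) = -2

-2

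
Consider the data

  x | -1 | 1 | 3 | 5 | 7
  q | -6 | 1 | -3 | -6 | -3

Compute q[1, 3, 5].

1/8

q[1,3] = (-3 - 1) / (3 - 1) = -2
q[3,5] = (-6 - (-3)) / (5 - 3) = -3/2
q[1,3,5] = (-3/2 - (-2)) / (5 - 1) = 1/8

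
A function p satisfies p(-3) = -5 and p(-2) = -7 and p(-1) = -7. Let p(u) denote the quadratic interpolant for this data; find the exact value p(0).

Evaluate each Lagrange basis at u = 0:
L_0(0) = (2)·(1)/[(-1)·(-2)] = 1
L_1(0) = (3)·(1)/[(1)·(-1)] = -3
L_2(0) = (3)·(2)/[(2)·(1)] = 3
Sum: (-5)·(1) + (-7)·(-3) + (-7)·(3) = -5

-5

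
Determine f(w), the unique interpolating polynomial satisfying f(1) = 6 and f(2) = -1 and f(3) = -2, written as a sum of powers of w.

L_0(w) = (w - 2)(w - 3) / [2] = (1/2)w^2 - (5/2)w + 3
L_1(w) = (w - 1)(w - 3) / [-1] = -w^2 + 4w - 3
L_2(w) = (w - 1)(w - 2) / [2] = (1/2)w^2 - (3/2)w + 1
f(w) = 6·L_0 + (-1)·L_1 + (-2)·L_2
  6·L_0(w) = 3w^2 - 15w + 18
  (-1)·L_1(w) = w^2 - 4w + 3
  (-2)·L_2(w) = -w^2 + 3w - 2
Adding term by term: 3w^2 - 16w + 19

f(w) = 3w^2 - 16w + 19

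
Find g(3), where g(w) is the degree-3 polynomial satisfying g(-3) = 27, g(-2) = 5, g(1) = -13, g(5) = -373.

Evaluate each Lagrange basis at w = 3:
L_0(3) = (5)·(2)·(-2)/[(-1)·(-4)·(-8)] = 5/8
L_1(3) = (6)·(2)·(-2)/[(1)·(-3)·(-7)] = -8/7
L_2(3) = (6)·(5)·(-2)/[(4)·(3)·(-4)] = 5/4
L_3(3) = (6)·(5)·(2)/[(8)·(7)·(4)] = 15/56
Sum: 27·(5/8) + 5·(-8/7) + (-13)·(5/4) + (-373)·(15/56) = -105

-105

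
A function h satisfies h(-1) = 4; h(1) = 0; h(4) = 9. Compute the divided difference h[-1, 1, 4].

1

h[-1,1] = (0 - 4) / (1 - (-1)) = -2
h[1,4] = (9 - 0) / (4 - 1) = 3
h[-1,1,4] = (3 - (-2)) / (4 - (-1)) = 1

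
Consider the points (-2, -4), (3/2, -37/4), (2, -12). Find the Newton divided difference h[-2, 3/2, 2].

h[-2,3/2] = (-37/4 - (-4)) / (3/2 - (-2)) = -3/2
h[3/2,2] = (-12 - (-37/4)) / (2 - 3/2) = -11/2
h[-2,3/2,2] = (-11/2 - (-3/2)) / (2 - (-2)) = -1

-1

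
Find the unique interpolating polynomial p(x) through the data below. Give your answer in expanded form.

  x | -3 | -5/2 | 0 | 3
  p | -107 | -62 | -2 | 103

Build the Lagrange basis polynomials:
L_0(x) = (x + 5/2)x(x - 3) / [-9] = -(1/9)x^3 + (1/18)x^2 + (5/6)x
L_1(x) = (x + 3)x(x - 3) / [55/8] = (8/55)x^3 - (72/55)x
L_2(x) = (x + 3)(x + 5/2)(x - 3) / [-45/2] = -(2/45)x^3 - (1/9)x^2 + (2/5)x + 1
L_3(x) = (x + 3)(x + 5/2)x / [99] = (1/99)x^3 + (1/18)x^2 + (5/66)x
p(x) = (-107)·L_0 + (-62)·L_1 + (-2)·L_2 + 103·L_3
  (-107)·L_0(x) = (107/9)x^3 - (107/18)x^2 - (535/6)x
  (-62)·L_1(x) = -(496/55)x^3 + (4464/55)x
  (-2)·L_2(x) = (4/45)x^3 + (2/9)x^2 - (4/5)x - 2
  103·L_3(x) = (103/99)x^3 + (103/18)x^2 + (515/66)x
Adding term by term: 4x^3 - x - 2

p(x) = 4x^3 - x - 2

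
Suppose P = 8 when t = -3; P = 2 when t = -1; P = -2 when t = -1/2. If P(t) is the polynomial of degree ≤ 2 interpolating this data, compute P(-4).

Using Newton's divided-difference form:
P[-3,-1] = (2 - 8) / (-1 - (-3)) = -3
P[-1,-1/2] = (-2 - 2) / (-1/2 - (-1)) = -8
P[-3,-1,-1/2] = (-8 - (-3)) / (-1/2 - (-3)) = -2
P(-4) = 8 + (-3)·(-1) + (-2)·(-1)·(-3) = 5

5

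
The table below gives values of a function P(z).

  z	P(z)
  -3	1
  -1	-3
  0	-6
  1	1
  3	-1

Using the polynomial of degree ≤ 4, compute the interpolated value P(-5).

-181

Using Newton's divided-difference form:
P[-3,-1] = (-3 - 1) / (-1 - (-3)) = -2
P[-1,0] = (-6 - (-3)) / (0 - (-1)) = -3
P[0,1] = (1 - (-6)) / (1 - 0) = 7
P[1,3] = (-1 - 1) / (3 - 1) = -1
P[-3,-1,0] = (-3 - (-2)) / (0 - (-3)) = -1/3
P[-1,0,1] = (7 - (-3)) / (1 - (-1)) = 5
P[0,1,3] = (-1 - 7) / (3 - 0) = -8/3
P[-3,-1,0,1] = (5 - (-1/3)) / (1 - (-3)) = 4/3
P[-1,0,1,3] = (-8/3 - 5) / (3 - (-1)) = -23/12
P[-3,-1,0,1,3] = (-23/12 - 4/3) / (3 - (-3)) = -13/24
P(-5) = 1 + (-2)·(-2) + (-1/3)·(-2)·(-4) + (4/3)·(-2)·(-4)·(-5) + (-13/24)·(-2)·(-4)·(-5)·(-6) = -181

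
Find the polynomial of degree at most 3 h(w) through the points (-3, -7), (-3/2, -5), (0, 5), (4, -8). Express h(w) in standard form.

h(w) = -(709/1386)w^3 - (1453/2772)w^2 + (6497/924)w + 5

Build the Lagrange basis polynomials:
L_0(w) = (w + 3/2)w(w - 4) / [-63/2] = -(2/63)w^3 + (5/63)w^2 + (4/21)w
L_1(w) = (w + 3)w(w - 4) / [99/8] = (8/99)w^3 - (8/99)w^2 - (32/33)w
L_2(w) = (w + 3)(w + 3/2)(w - 4) / [-18] = -(1/18)w^3 - (1/36)w^2 + (3/4)w + 1
L_3(w) = (w + 3)(w + 3/2)w / [154] = (1/154)w^3 + (9/308)w^2 + (9/308)w
h(w) = (-7)·L_0 + (-5)·L_1 + 5·L_2 + (-8)·L_3
  (-7)·L_0(w) = (2/9)w^3 - (5/9)w^2 - (4/3)w
  (-5)·L_1(w) = -(40/99)w^3 + (40/99)w^2 + (160/33)w
  5·L_2(w) = -(5/18)w^3 - (5/36)w^2 + (15/4)w + 5
  (-8)·L_3(w) = -(4/77)w^3 - (18/77)w^2 - (18/77)w
Adding term by term: -(709/1386)w^3 - (1453/2772)w^2 + (6497/924)w + 5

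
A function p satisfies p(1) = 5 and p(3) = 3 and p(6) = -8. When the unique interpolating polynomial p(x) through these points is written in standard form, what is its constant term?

Build the Lagrange basis polynomials:
L_0(x) = (x - 3)(x - 6) / [10] = (1/10)x^2 - (9/10)x + 9/5
L_1(x) = (x - 1)(x - 6) / [-6] = -(1/6)x^2 + (7/6)x - 1
L_2(x) = (x - 1)(x - 3) / [15] = (1/15)x^2 - (4/15)x + 1/5
p(x) = 5·L_0 + 3·L_1 + (-8)·L_2
Only the constant term is needed; take it from each L_i and combine:
5·(9/5) + 3·(-1) + (-8)·(1/5) = 22/5

22/5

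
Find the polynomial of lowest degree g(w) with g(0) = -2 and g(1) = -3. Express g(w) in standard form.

g(w) = -w - 2

L_0(w) = (w - 1) / [-1] = -w + 1
L_1(w) = w / [1] = w
g(w) = (-2)·L_0 + (-3)·L_1
  (-2)·L_0(w) = 2w - 2
  (-3)·L_1(w) = -3w
Adding term by term: -w - 2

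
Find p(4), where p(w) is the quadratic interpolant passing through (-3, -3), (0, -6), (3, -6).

Using Newton's divided-difference form:
p[-3,0] = (-6 - (-3)) / (0 - (-3)) = -1
p[0,3] = (-6 - (-6)) / (3 - 0) = 0
p[-3,0,3] = (0 - (-1)) / (3 - (-3)) = 1/6
p(4) = -3 + (-1)·(7) + (1/6)·(7)·(4) = -16/3

-16/3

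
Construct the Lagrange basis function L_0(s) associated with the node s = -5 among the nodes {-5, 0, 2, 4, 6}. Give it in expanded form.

L_0(s) = (1/3465)s^4 - (4/1155)s^3 + (4/315)s^2 - (16/1155)s

L_0(s) = s(s - 2)(s - 4)(s - 6) / [(-5)·(-7)·(-9)·(-11)]
       = (s^4 - 12s^3 + 44s^2 - 48s) / (3465)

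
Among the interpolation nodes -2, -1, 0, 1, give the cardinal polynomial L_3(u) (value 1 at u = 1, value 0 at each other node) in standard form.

L_3(u) = (u + 2)(u + 1)u / [(3)·(2)·(1)]
       = (u^3 + 3u^2 + 2u) / (6)

L_3(u) = (1/6)u^3 + (1/2)u^2 + (1/3)u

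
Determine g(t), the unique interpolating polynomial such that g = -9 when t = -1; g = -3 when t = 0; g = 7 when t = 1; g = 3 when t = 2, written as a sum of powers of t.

L_0(t) = t(t - 1)(t - 2) / [-6] = -(1/6)t^3 + (1/2)t^2 - (1/3)t
L_1(t) = (t + 1)(t - 1)(t - 2) / [2] = (1/2)t^3 - t^2 - (1/2)t + 1
L_2(t) = (t + 1)t(t - 2) / [-2] = -(1/2)t^3 + (1/2)t^2 + t
L_3(t) = (t + 1)t(t - 1) / [6] = (1/6)t^3 - (1/6)t
g(t) = (-9)·L_0 + (-3)·L_1 + 7·L_2 + 3·L_3
  (-9)·L_0(t) = (3/2)t^3 - (9/2)t^2 + 3t
  (-3)·L_1(t) = -(3/2)t^3 + 3t^2 + (3/2)t - 3
  7·L_2(t) = -(7/2)t^3 + (7/2)t^2 + 7t
  3·L_3(t) = (1/2)t^3 - (1/2)t
Adding term by term: -3t^3 + 2t^2 + 11t - 3

g(t) = -3t^3 + 2t^2 + 11t - 3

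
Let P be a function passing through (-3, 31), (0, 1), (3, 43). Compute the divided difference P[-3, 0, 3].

P[-3,0] = (1 - 31) / (0 - (-3)) = -10
P[0,3] = (43 - 1) / (3 - 0) = 14
P[-3,0,3] = (14 - (-10)) / (3 - (-3)) = 4

4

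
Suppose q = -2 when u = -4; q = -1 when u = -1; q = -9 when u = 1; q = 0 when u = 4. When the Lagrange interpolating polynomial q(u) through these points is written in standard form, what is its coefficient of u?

L_0(u) = (u + 1)(u - 1)(u - 4) / [-120] = -(1/120)u^3 + (1/30)u^2 + (1/120)u - 1/30
L_1(u) = (u + 4)(u - 1)(u - 4) / [30] = (1/30)u^3 - (1/30)u^2 - (8/15)u + 8/15
L_2(u) = (u + 4)(u + 1)(u - 4) / [-30] = -(1/30)u^3 - (1/30)u^2 + (8/15)u + 8/15
L_3(u) = (u + 4)(u + 1)(u - 1) / [120] = (1/120)u^3 + (1/30)u^2 - (1/120)u - 1/30
q(u) = (-2)·L_0 + (-1)·L_1 + (-9)·L_2 + 0·L_3
Only the coefficient of u is needed; take it from each L_i and combine:
(-2)·(1/120) + (-1)·(-8/15) + (-9)·(8/15) + 0·(-1/120) = -257/60

-257/60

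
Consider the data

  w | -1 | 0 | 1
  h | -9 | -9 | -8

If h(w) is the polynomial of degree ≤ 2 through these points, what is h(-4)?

-3

Evaluate each Lagrange basis at w = -4:
L_0(-4) = (-4)·(-5)/[(-1)·(-2)] = 10
L_1(-4) = (-3)·(-5)/[(1)·(-1)] = -15
L_2(-4) = (-3)·(-4)/[(2)·(1)] = 6
Sum: (-9)·(10) + (-9)·(-15) + (-8)·(6) = -3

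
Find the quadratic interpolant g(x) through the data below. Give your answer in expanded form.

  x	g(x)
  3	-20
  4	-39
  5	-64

g(x) = -3x^2 + 2x + 1

L_0(x) = (x - 4)(x - 5) / [2] = (1/2)x^2 - (9/2)x + 10
L_1(x) = (x - 3)(x - 5) / [-1] = -x^2 + 8x - 15
L_2(x) = (x - 3)(x - 4) / [2] = (1/2)x^2 - (7/2)x + 6
g(x) = (-20)·L_0 + (-39)·L_1 + (-64)·L_2
  (-20)·L_0(x) = -10x^2 + 90x - 200
  (-39)·L_1(x) = 39x^2 - 312x + 585
  (-64)·L_2(x) = -32x^2 + 224x - 384
Adding term by term: -3x^2 + 2x + 1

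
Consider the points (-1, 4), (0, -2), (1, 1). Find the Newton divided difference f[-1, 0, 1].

f[-1,0] = (-2 - 4) / (0 - (-1)) = -6
f[0,1] = (1 - (-2)) / (1 - 0) = 3
f[-1,0,1] = (3 - (-6)) / (1 - (-1)) = 9/2

9/2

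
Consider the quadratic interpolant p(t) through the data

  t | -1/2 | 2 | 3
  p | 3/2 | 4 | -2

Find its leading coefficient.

Build the Lagrange basis polynomials:
L_0(t) = (t - 2)(t - 3) / [35/4] = (4/35)t^2 - (4/7)t + 24/35
L_1(t) = (t + 1/2)(t - 3) / [-5/2] = -(2/5)t^2 + t + 3/5
L_2(t) = (t + 1/2)(t - 2) / [7/2] = (2/7)t^2 - (3/7)t - 2/7
p(t) = (3/2)·L_0 + 4·L_1 + (-2)·L_2
Only the coefficient of t^2 is needed; take it from each L_i and combine:
(3/2)·(4/35) + 4·(-2/5) + (-2)·(2/7) = -2

-2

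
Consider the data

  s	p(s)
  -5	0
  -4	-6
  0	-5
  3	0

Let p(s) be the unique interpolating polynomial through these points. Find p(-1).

Using Newton's divided-difference form:
p[-5,-4] = (-6 - 0) / (-4 - (-5)) = -6
p[-4,0] = (-5 - (-6)) / (0 - (-4)) = 1/4
p[0,3] = (0 - (-5)) / (3 - 0) = 5/3
p[-5,-4,0] = (1/4 - (-6)) / (0 - (-5)) = 5/4
p[-4,0,3] = (5/3 - 1/4) / (3 - (-4)) = 17/84
p[-5,-4,0,3] = (17/84 - 5/4) / (3 - (-5)) = -11/84
p(-1) = 0 + (-6)·(4) + (5/4)·(4)·(3) + (-11/84)·(4)·(3)·(-1) = -52/7

-52/7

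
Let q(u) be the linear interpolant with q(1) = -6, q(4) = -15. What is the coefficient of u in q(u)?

Build the Lagrange basis polynomials:
L_0(u) = (u - 4) / [-3] = -(1/3)u + 4/3
L_1(u) = (u - 1) / [3] = (1/3)u - 1/3
q(u) = (-6)·L_0 + (-15)·L_1
Only the coefficient of u is needed; take it from each L_i and combine:
(-6)·(-1/3) + (-15)·(1/3) = -3

-3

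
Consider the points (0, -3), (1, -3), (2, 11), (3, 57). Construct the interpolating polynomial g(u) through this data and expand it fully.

Build the Lagrange basis polynomials:
L_0(u) = (u - 1)(u - 2)(u - 3) / [-6] = -(1/6)u^3 + u^2 - (11/6)u + 1
L_1(u) = u(u - 2)(u - 3) / [2] = (1/2)u^3 - (5/2)u^2 + 3u
L_2(u) = u(u - 1)(u - 3) / [-2] = -(1/2)u^3 + 2u^2 - (3/2)u
L_3(u) = u(u - 1)(u - 2) / [6] = (1/6)u^3 - (1/2)u^2 + (1/3)u
g(u) = (-3)·L_0 + (-3)·L_1 + 11·L_2 + 57·L_3
  (-3)·L_0(u) = (1/2)u^3 - 3u^2 + (11/2)u - 3
  (-3)·L_1(u) = -(3/2)u^3 + (15/2)u^2 - 9u
  11·L_2(u) = -(11/2)u^3 + 22u^2 - (33/2)u
  57·L_3(u) = (19/2)u^3 - (57/2)u^2 + 19u
Adding term by term: 3u^3 - 2u^2 - u - 3

g(u) = 3u^3 - 2u^2 - u - 3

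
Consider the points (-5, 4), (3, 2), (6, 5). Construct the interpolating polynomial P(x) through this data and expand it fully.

P(x) = (5/44)x^2 - (1/44)x + 23/22

Build the Lagrange basis polynomials:
L_0(x) = (x - 3)(x - 6) / [88] = (1/88)x^2 - (9/88)x + 9/44
L_1(x) = (x + 5)(x - 6) / [-24] = -(1/24)x^2 + (1/24)x + 5/4
L_2(x) = (x + 5)(x - 3) / [33] = (1/33)x^2 + (2/33)x - 5/11
P(x) = 4·L_0 + 2·L_1 + 5·L_2
  4·L_0(x) = (1/22)x^2 - (9/22)x + 9/11
  2·L_1(x) = -(1/12)x^2 + (1/12)x + 5/2
  5·L_2(x) = (5/33)x^2 + (10/33)x - 25/11
Adding term by term: (5/44)x^2 - (1/44)x + 23/22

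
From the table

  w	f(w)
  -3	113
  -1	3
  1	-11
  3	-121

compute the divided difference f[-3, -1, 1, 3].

-4

f[-3,-1] = (3 - 113) / (-1 - (-3)) = -55
f[-1,1] = (-11 - 3) / (1 - (-1)) = -7
f[1,3] = (-121 - (-11)) / (3 - 1) = -55
f[-3,-1,1] = (-7 - (-55)) / (1 - (-3)) = 12
f[-1,1,3] = (-55 - (-7)) / (3 - (-1)) = -12
f[-3,-1,1,3] = (-12 - 12) / (3 - (-3)) = -4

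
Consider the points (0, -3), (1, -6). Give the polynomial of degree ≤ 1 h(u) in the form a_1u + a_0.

L_0(u) = (u - 1) / [-1] = -u + 1
L_1(u) = u / [1] = u
h(u) = (-3)·L_0 + (-6)·L_1
  (-3)·L_0(u) = 3u - 3
  (-6)·L_1(u) = -6u
Adding term by term: -3u - 3

h(u) = -3u - 3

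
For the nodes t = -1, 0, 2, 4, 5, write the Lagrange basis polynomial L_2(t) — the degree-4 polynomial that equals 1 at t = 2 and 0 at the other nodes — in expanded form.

L_2(t) = (t + 1)t(t - 4)(t - 5) / [(3)·(2)·(-2)·(-3)]
       = (t^4 - 8t^3 + 11t^2 + 20t) / (36)

L_2(t) = (1/36)t^4 - (2/9)t^3 + (11/36)t^2 + (5/9)t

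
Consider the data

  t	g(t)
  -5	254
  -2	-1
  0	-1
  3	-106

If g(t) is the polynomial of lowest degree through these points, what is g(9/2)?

-2699/8

Using Newton's divided-difference form:
g[-5,-2] = (-1 - 254) / (-2 - (-5)) = -85
g[-2,0] = (-1 - (-1)) / (0 - (-2)) = 0
g[0,3] = (-106 - (-1)) / (3 - 0) = -35
g[-5,-2,0] = (0 - (-85)) / (0 - (-5)) = 17
g[-2,0,3] = (-35 - 0) / (3 - (-2)) = -7
g[-5,-2,0,3] = (-7 - 17) / (3 - (-5)) = -3
g(9/2) = 254 + (-85)·(19/2) + 17·(19/2)·(13/2) + (-3)·(19/2)·(13/2)·(9/2) = -2699/8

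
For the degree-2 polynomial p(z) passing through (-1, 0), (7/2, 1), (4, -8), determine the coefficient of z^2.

-164/45

Build the Lagrange basis polynomials:
L_0(z) = (z - 7/2)(z - 4) / [45/2] = (2/45)z^2 - (1/3)z + 28/45
L_1(z) = (z + 1)(z - 4) / [-9/4] = -(4/9)z^2 + (4/3)z + 16/9
L_2(z) = (z + 1)(z - 7/2) / [5/2] = (2/5)z^2 - z - 7/5
p(z) = 0·L_0 + 1·L_1 + (-8)·L_2
Only the coefficient of z^2 is needed; take it from each L_i and combine:
0·(2/45) + 1·(-4/9) + (-8)·(2/5) = -164/45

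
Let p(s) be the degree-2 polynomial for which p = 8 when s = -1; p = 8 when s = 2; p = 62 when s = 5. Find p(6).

92

Evaluate each Lagrange basis at s = 6:
L_0(6) = (4)·(1)/[(-3)·(-6)] = 2/9
L_1(6) = (7)·(1)/[(3)·(-3)] = -7/9
L_2(6) = (7)·(4)/[(6)·(3)] = 14/9
Sum: 8·(2/9) + 8·(-7/9) + 62·(14/9) = 92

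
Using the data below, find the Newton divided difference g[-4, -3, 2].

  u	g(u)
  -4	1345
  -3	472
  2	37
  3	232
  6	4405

131

g[-4,-3] = (472 - 1345) / (-3 - (-4)) = -873
g[-3,2] = (37 - 472) / (2 - (-3)) = -87
g[-4,-3,2] = (-87 - (-873)) / (2 - (-4)) = 131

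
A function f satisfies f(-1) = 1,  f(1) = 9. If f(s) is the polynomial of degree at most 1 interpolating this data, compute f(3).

17

Evaluate each Lagrange basis at s = 3:
L_0(3) = (2)/[(-2)] = -1
L_1(3) = (4)/[(2)] = 2
Sum: 1·(-1) + 9·(2) = 17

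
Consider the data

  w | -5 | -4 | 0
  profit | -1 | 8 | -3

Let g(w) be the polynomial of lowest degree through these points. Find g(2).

-367/10

Using Newton's divided-difference form:
g[-5,-4] = (8 - (-1)) / (-4 - (-5)) = 9
g[-4,0] = (-3 - 8) / (0 - (-4)) = -11/4
g[-5,-4,0] = (-11/4 - 9) / (0 - (-5)) = -47/20
g(2) = -1 + 9·(7) + (-47/20)·(7)·(6) = -367/10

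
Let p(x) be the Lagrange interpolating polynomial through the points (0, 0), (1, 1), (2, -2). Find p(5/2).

L_0(5/2) = (3/2)·(1/2)/[(-1)·(-2)] = 3/8
L_1(5/2) = (5/2)·(1/2)/[(1)·(-1)] = -5/4
L_2(5/2) = (5/2)·(3/2)/[(2)·(1)] = 15/8
Sum: 0 + 1·(-5/4) + (-2)·(15/8) = -5

-5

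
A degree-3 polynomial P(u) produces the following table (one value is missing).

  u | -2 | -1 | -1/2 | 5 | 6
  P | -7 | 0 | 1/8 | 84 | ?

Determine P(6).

161

The 4 known values determine P uniquely (degree ≤ 3).
L_0(6) = (7)·(13/2)·(1)/[(-1)·(-3/2)·(-7)] = -13/3
L_1(6) = (8)·(13/2)·(1)/[(1)·(-1/2)·(-6)] = 52/3
L_2(6) = (8)·(7)·(1)/[(3/2)·(1/2)·(-11/2)] = -448/33
L_3(6) = (8)·(7)·(13/2)/[(7)·(6)·(11/2)] = 52/33
Sum: (-7)·(-13/3) + 0 + 1/8·(-448/33) + 84·(52/33) = 161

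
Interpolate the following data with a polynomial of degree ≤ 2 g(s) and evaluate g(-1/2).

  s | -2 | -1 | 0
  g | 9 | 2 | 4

15/8

Evaluate each Lagrange basis at s = -1/2:
L_0(-1/2) = (1/2)·(-1/2)/[(-1)·(-2)] = -1/8
L_1(-1/2) = (3/2)·(-1/2)/[(1)·(-1)] = 3/4
L_2(-1/2) = (3/2)·(1/2)/[(2)·(1)] = 3/8
Sum: 9·(-1/8) + 2·(3/4) + 4·(3/8) = 15/8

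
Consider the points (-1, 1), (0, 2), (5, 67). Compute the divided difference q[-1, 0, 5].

2

q[-1,0] = (2 - 1) / (0 - (-1)) = 1
q[0,5] = (67 - 2) / (5 - 0) = 13
q[-1,0,5] = (13 - 1) / (5 - (-1)) = 2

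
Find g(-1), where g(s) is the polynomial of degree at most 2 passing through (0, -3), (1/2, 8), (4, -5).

-485/14

Using Newton's divided-difference form:
g[0,1/2] = (8 - (-3)) / (1/2 - 0) = 22
g[1/2,4] = (-5 - 8) / (4 - 1/2) = -26/7
g[0,1/2,4] = (-26/7 - 22) / (4 - 0) = -45/7
g(-1) = -3 + 22·(-1) + (-45/7)·(-1)·(-3/2) = -485/14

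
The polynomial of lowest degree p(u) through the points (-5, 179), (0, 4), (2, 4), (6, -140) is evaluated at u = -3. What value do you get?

49

Evaluate each Lagrange basis at u = -3:
L_0(-3) = (-3)·(-5)·(-9)/[(-5)·(-7)·(-11)] = 27/77
L_1(-3) = (2)·(-5)·(-9)/[(5)·(-2)·(-6)] = 3/2
L_2(-3) = (2)·(-3)·(-9)/[(7)·(2)·(-4)] = -27/28
L_3(-3) = (2)·(-3)·(-5)/[(11)·(6)·(4)] = 5/44
Sum: 179·(27/77) + 4·(3/2) + 4·(-27/28) + (-140)·(5/44) = 49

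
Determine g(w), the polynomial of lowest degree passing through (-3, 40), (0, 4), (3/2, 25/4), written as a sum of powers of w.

g(w) = 3w^2 - 3w + 4

Newton's divided differences:
g[-3,0] = (4 - 40) / (0 - (-3)) = -12
g[0,3/2] = (25/4 - 4) / (3/2 - 0) = 3/2
g[-3,0,3/2] = (3/2 - (-12)) / (3/2 - (-3)) = 3
g(w) = 40 + (-12)·(w + 3) + 3·(w + 3)w
Expanding: g(w) = 3w^2 - 3w + 4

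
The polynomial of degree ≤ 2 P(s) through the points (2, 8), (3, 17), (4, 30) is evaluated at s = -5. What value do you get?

57

Using Newton's divided-difference form:
P[2,3] = (17 - 8) / (3 - 2) = 9
P[3,4] = (30 - 17) / (4 - 3) = 13
P[2,3,4] = (13 - 9) / (4 - 2) = 2
P(-5) = 8 + 9·(-7) + 2·(-7)·(-8) = 57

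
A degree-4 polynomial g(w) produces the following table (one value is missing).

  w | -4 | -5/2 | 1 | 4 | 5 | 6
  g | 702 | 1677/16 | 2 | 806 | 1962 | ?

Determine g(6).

4052

The 5 known values determine g uniquely (degree ≤ 4).
Evaluate each Lagrange basis at w = 6:
L_0(6) = (17/2)·(5)·(2)·(1)/[(-3/2)·(-5)·(-8)·(-9)] = 17/108
L_1(6) = (10)·(5)·(2)·(1)/[(3/2)·(-7/2)·(-13/2)·(-15/2)] = -320/819
L_2(6) = (10)·(17/2)·(2)·(1)/[(5)·(7/2)·(-3)·(-4)] = 17/21
L_3(6) = (10)·(17/2)·(5)·(1)/[(8)·(13/2)·(3)·(-1)] = -425/156
L_4(6) = (10)·(17/2)·(5)·(2)/[(9)·(15/2)·(4)·(1)] = 85/27
Sum: 702·(17/108) + 1677/16·(-320/819) + 2·(17/21) + 806·(-425/156) + 1962·(85/27) = 4052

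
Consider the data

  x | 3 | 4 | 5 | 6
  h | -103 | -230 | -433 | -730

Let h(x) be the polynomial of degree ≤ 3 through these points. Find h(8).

Evaluate each Lagrange basis at x = 8:
L_0(8) = (4)·(3)·(2)/[(-1)·(-2)·(-3)] = -4
L_1(8) = (5)·(3)·(2)/[(1)·(-1)·(-2)] = 15
L_2(8) = (5)·(4)·(2)/[(2)·(1)·(-1)] = -20
L_3(8) = (5)·(4)·(3)/[(3)·(2)·(1)] = 10
Sum: (-103)·(-4) + (-230)·(15) + (-433)·(-20) + (-730)·(10) = -1678

-1678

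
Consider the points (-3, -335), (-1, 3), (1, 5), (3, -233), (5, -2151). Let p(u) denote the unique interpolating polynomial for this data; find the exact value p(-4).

L_0(-4) = (-3)·(-5)·(-7)·(-9)/[(-2)·(-4)·(-6)·(-8)] = 315/128
L_1(-4) = (-1)·(-5)·(-7)·(-9)/[(2)·(-2)·(-4)·(-6)] = -105/32
L_2(-4) = (-1)·(-3)·(-7)·(-9)/[(4)·(2)·(-2)·(-4)] = 189/64
L_3(-4) = (-1)·(-3)·(-5)·(-9)/[(6)·(4)·(2)·(-2)] = -45/32
L_4(-4) = (-1)·(-3)·(-5)·(-7)/[(8)·(6)·(4)·(2)] = 35/128
Sum: (-335)·(315/128) + 3·(-105/32) + 5·(189/64) + (-233)·(-45/32) + (-2151)·(35/128) = -1080

-1080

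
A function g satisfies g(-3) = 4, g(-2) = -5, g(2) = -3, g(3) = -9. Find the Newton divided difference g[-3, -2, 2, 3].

g[-3,-2] = (-5 - 4) / (-2 - (-3)) = -9
g[-2,2] = (-3 - (-5)) / (2 - (-2)) = 1/2
g[2,3] = (-9 - (-3)) / (3 - 2) = -6
g[-3,-2,2] = (1/2 - (-9)) / (2 - (-3)) = 19/10
g[-2,2,3] = (-6 - 1/2) / (3 - (-2)) = -13/10
g[-3,-2,2,3] = (-13/10 - 19/10) / (3 - (-3)) = -8/15

-8/15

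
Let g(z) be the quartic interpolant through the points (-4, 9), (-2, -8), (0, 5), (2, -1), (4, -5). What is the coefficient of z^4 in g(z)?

35/192

Build the Lagrange basis polynomials:
L_0(z) = (z + 2)z(z - 2)(z - 4) / [384] = (1/384)z^4 - (1/96)z^3 - (1/96)z^2 + (1/24)z
L_1(z) = (z + 4)z(z - 2)(z - 4) / [-96] = -(1/96)z^4 + (1/48)z^3 + (1/6)z^2 - (1/3)z
L_2(z) = (z + 4)(z + 2)(z - 2)(z - 4) / [64] = (1/64)z^4 - (5/16)z^2 + 1
L_3(z) = (z + 4)(z + 2)z(z - 4) / [-96] = -(1/96)z^4 - (1/48)z^3 + (1/6)z^2 + (1/3)z
L_4(z) = (z + 4)(z + 2)z(z - 2) / [384] = (1/384)z^4 + (1/96)z^3 - (1/96)z^2 - (1/24)z
g(z) = 9·L_0 + (-8)·L_1 + 5·L_2 + (-1)·L_3 + (-5)·L_4
Only the coefficient of z^4 is needed; take it from each L_i and combine:
9·(1/384) + (-8)·(-1/96) + 5·(1/64) + (-1)·(-1/96) + (-5)·(1/384) = 35/192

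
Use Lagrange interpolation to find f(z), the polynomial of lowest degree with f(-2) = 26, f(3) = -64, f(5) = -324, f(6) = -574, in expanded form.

f(z) = -3z^3 + 2z^2 + z - 4

L_0(z) = (z - 3)(z - 5)(z - 6) / [-280] = -(1/280)z^3 + (1/20)z^2 - (9/40)z + 9/28
L_1(z) = (z + 2)(z - 5)(z - 6) / [30] = (1/30)z^3 - (3/10)z^2 + (4/15)z + 2
L_2(z) = (z + 2)(z - 3)(z - 6) / [-14] = -(1/14)z^3 + (1/2)z^2 - 18/7
L_3(z) = (z + 2)(z - 3)(z - 5) / [24] = (1/24)z^3 - (1/4)z^2 - (1/24)z + 5/4
f(z) = 26·L_0 + (-64)·L_1 + (-324)·L_2 + (-574)·L_3
  26·L_0(z) = -(13/140)z^3 + (13/10)z^2 - (117/20)z + 117/14
  (-64)·L_1(z) = -(32/15)z^3 + (96/5)z^2 - (256/15)z - 128
  (-324)·L_2(z) = (162/7)z^3 - 162z^2 + 5832/7
  (-574)·L_3(z) = -(287/12)z^3 + (287/2)z^2 + (287/12)z - 1435/2
Adding term by term: -3z^3 + 2z^2 + z - 4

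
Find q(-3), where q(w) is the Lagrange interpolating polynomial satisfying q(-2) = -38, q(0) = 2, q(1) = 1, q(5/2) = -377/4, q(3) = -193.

Evaluate each Lagrange basis at w = -3:
L_0(-3) = (-3)·(-4)·(-11/2)·(-6)/[(-2)·(-3)·(-9/2)·(-5)] = 44/15
L_1(-3) = (-1)·(-4)·(-11/2)·(-6)/[(2)·(-1)·(-5/2)·(-3)] = -44/5
L_2(-3) = (-1)·(-3)·(-11/2)·(-6)/[(3)·(1)·(-3/2)·(-2)] = 11
L_3(-3) = (-1)·(-3)·(-4)·(-6)/[(9/2)·(5/2)·(3/2)·(-1/2)] = -128/15
L_4(-3) = (-1)·(-3)·(-4)·(-11/2)/[(5)·(3)·(2)·(1/2)] = 22/5
Sum: (-38)·(44/15) + 2·(-44/5) + 1·(11) + (-377/4)·(-128/15) + (-193)·(22/5) = -163

-163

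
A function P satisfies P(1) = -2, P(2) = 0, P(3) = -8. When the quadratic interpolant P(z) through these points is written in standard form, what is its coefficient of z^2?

Build the Lagrange basis polynomials:
L_0(z) = (z - 2)(z - 3) / [2] = (1/2)z^2 - (5/2)z + 3
L_1(z) = (z - 1)(z - 3) / [-1] = -z^2 + 4z - 3
L_2(z) = (z - 1)(z - 2) / [2] = (1/2)z^2 - (3/2)z + 1
P(z) = (-2)·L_0 + 0·L_1 + (-8)·L_2
Only the coefficient of z^2 is needed; take it from each L_i and combine:
(-2)·(1/2) + 0·(-1) + (-8)·(1/2) = -5

-5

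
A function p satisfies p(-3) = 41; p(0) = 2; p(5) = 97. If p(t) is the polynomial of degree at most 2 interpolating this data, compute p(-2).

Evaluate each Lagrange basis at t = -2:
L_0(-2) = (-2)·(-7)/[(-3)·(-8)] = 7/12
L_1(-2) = (1)·(-7)/[(3)·(-5)] = 7/15
L_2(-2) = (1)·(-2)/[(8)·(5)] = -1/20
Sum: 41·(7/12) + 2·(7/15) + 97·(-1/20) = 20

20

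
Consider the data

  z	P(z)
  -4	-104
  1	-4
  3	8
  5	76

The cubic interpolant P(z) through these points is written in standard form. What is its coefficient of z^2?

-2

L_0(z) = (z - 1)(z - 3)(z - 5) / [-315] = -(1/315)z^3 + (1/35)z^2 - (23/315)z + 1/21
L_1(z) = (z + 4)(z - 3)(z - 5) / [40] = (1/40)z^3 - (1/10)z^2 - (17/40)z + 3/2
L_2(z) = (z + 4)(z - 1)(z - 5) / [-28] = -(1/28)z^3 + (1/14)z^2 + (19/28)z - 5/7
L_3(z) = (z + 4)(z - 1)(z - 3) / [72] = (1/72)z^3 - (13/72)z + 1/6
P(z) = (-104)·L_0 + (-4)·L_1 + 8·L_2 + 76·L_3
Only the coefficient of z^2 is needed; take it from each L_i and combine:
(-104)·(1/35) + (-4)·(-1/10) + 8·(1/14) + 76·(0) = -2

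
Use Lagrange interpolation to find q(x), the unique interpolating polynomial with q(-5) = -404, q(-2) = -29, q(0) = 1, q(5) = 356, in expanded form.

L_0(x) = (x + 2)x(x - 5) / [-150] = -(1/150)x^3 + (1/50)x^2 + (1/15)x
L_1(x) = (x + 5)x(x - 5) / [42] = (1/42)x^3 - (25/42)x
L_2(x) = (x + 5)(x + 2)(x - 5) / [-50] = -(1/50)x^3 - (1/25)x^2 + (1/2)x + 1
L_3(x) = (x + 5)(x + 2)x / [350] = (1/350)x^3 + (1/50)x^2 + (1/35)x
q(x) = (-404)·L_0 + (-29)·L_1 + 1·L_2 + 356·L_3
  (-404)·L_0(x) = (202/75)x^3 - (202/25)x^2 - (404/15)x
  (-29)·L_1(x) = -(29/42)x^3 + (725/42)x
  1·L_2(x) = -(1/50)x^3 - (1/25)x^2 + (1/2)x + 1
  356·L_3(x) = (178/175)x^3 + (178/25)x^2 + (356/35)x
Adding term by term: 3x^3 - x^2 + x + 1

q(x) = 3x^3 - x^2 + x + 1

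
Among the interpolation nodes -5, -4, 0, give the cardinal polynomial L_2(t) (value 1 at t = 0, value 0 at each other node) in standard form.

L_2(t) = (1/20)t^2 + (9/20)t + 1

L_2(t) = (t + 5)(t + 4) / [(5)·(4)]
       = (t^2 + 9t + 20) / (20)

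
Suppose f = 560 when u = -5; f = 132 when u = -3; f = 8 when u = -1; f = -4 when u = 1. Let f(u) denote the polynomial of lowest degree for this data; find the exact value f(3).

-96

L_0(3) = (6)·(4)·(2)/[(-2)·(-4)·(-6)] = -1
L_1(3) = (8)·(4)·(2)/[(2)·(-2)·(-4)] = 4
L_2(3) = (8)·(6)·(2)/[(4)·(2)·(-2)] = -6
L_3(3) = (8)·(6)·(4)/[(6)·(4)·(2)] = 4
Sum: 560·(-1) + 132·(4) + 8·(-6) + (-4)·(4) = -96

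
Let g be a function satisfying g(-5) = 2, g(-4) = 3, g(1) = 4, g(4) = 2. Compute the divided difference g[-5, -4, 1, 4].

g[-5,-4] = (3 - 2) / (-4 - (-5)) = 1
g[-4,1] = (4 - 3) / (1 - (-4)) = 1/5
g[1,4] = (2 - 4) / (4 - 1) = -2/3
g[-5,-4,1] = (1/5 - 1) / (1 - (-5)) = -2/15
g[-4,1,4] = (-2/3 - 1/5) / (4 - (-4)) = -13/120
g[-5,-4,1,4] = (-13/120 - (-2/15)) / (4 - (-5)) = 1/360

1/360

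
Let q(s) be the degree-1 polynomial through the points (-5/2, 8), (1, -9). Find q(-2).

Evaluate each Lagrange basis at s = -2:
L_0(-2) = (-3)/[(-7/2)] = 6/7
L_1(-2) = (1/2)/[(7/2)] = 1/7
Sum: 8·(6/7) + (-9)·(1/7) = 39/7

39/7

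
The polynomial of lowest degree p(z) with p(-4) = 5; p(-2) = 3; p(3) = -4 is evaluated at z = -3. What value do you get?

142/35

Evaluate each Lagrange basis at z = -3:
L_0(-3) = (-1)·(-6)/[(-2)·(-7)] = 3/7
L_1(-3) = (1)·(-6)/[(2)·(-5)] = 3/5
L_2(-3) = (1)·(-1)/[(7)·(5)] = -1/35
Sum: 5·(3/7) + 3·(3/5) + (-4)·(-1/35) = 142/35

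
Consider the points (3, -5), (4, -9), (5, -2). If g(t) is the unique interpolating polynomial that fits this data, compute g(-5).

Using Newton's divided-difference form:
g[3,4] = (-9 - (-5)) / (4 - 3) = -4
g[4,5] = (-2 - (-9)) / (5 - 4) = 7
g[3,4,5] = (7 - (-4)) / (5 - 3) = 11/2
g(-5) = -5 + (-4)·(-8) + (11/2)·(-8)·(-9) = 423

423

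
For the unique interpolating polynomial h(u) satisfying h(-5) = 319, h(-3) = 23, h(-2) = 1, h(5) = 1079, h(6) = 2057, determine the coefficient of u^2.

Build the Lagrange basis polynomials:
L_0(u) = (u + 3)(u + 2)(u - 5)(u - 6) / [660] = (1/660)u^4 - (1/110)u^3 - (19/660)u^2 + (7/55)u + 3/11
L_1(u) = (u + 5)(u + 2)(u - 5)(u - 6) / [-144] = -(1/144)u^4 + (1/36)u^3 + (37/144)u^2 - (25/36)u - 25/12
L_2(u) = (u + 5)(u + 3)(u - 5)(u - 6) / [168] = (1/168)u^4 - (1/56)u^3 - (43/168)u^2 + (25/56)u + 75/28
L_3(u) = (u + 5)(u + 3)(u + 2)(u - 6) / [-560] = -(1/560)u^4 - (1/140)u^3 + (29/560)u^2 + (39/140)u + 9/28
L_4(u) = (u + 5)(u + 3)(u + 2)(u - 5) / [792] = (1/792)u^4 + (5/792)u^3 - (19/792)u^2 - (125/792)u - 25/132
h(u) = 319·L_0 + 23·L_1 + 1·L_2 + 1079·L_3 + 2057·L_4
Only the coefficient of u^2 is needed; take it from each L_i and combine:
319·(-19/660) + 23·(37/144) + 1·(-43/168) + 1079·(29/560) + 2057·(-19/792) = 3

3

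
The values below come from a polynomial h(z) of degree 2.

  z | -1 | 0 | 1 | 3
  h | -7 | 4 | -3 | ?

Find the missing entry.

-71

The 3 known values determine h uniquely (degree ≤ 2).
Evaluate each Lagrange basis at z = 3:
L_0(3) = (3)·(2)/[(-1)·(-2)] = 3
L_1(3) = (4)·(2)/[(1)·(-1)] = -8
L_2(3) = (4)·(3)/[(2)·(1)] = 6
Sum: (-7)·(3) + 4·(-8) + (-3)·(6) = -71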